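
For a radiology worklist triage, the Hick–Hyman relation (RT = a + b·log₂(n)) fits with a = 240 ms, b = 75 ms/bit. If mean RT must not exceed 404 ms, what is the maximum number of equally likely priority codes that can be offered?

4

75·log₂ n ≤ 404 − 240 = 164, giving log₂ n ≤ 2.1867 and n ≤ 4.553. The largest whole number is 4.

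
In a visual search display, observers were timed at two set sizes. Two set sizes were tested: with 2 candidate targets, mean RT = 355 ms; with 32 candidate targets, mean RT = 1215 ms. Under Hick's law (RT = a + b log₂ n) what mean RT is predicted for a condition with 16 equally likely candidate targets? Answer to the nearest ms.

RT is linear in log₂ n, so two points fix the line:
  b = (1215 − 355) / (log₂ 32 − log₂ 2) = 860 / (5 − 1) = 215 ms/bit
  a = 355 − 215 × 1 = 140 ms
Then RT(16) = 140 + 215 × log₂ 16 = 140 + 215 × 4 ≈ 1000.000 ms.

1000 ms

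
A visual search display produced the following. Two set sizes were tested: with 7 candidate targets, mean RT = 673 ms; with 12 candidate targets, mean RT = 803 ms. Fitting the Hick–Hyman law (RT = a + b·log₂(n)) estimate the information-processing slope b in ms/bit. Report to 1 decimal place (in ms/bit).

167.2 ms/bit

b = (RT₂ − RT₁)/(log₂ n₂ − log₂ n₁) = (803 − 673)/(3.5850 − 2.8074) = 167.179 ms/bit.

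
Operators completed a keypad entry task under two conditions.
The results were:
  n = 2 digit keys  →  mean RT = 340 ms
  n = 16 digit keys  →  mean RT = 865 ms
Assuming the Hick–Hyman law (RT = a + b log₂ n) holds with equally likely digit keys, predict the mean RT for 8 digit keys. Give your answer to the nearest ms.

690 ms

Fit slope and intercept:
  b = (865 − 340) / (log₂ 16 − log₂ 2) = 525 / (4 − 1) = 175 ms/bit
  a = 340 − 175 × 1 = 165 ms
Then RT(8) = 165 + 175 × log₂ 8 = 165 + 175 × 3 ≈ 690.000 ms.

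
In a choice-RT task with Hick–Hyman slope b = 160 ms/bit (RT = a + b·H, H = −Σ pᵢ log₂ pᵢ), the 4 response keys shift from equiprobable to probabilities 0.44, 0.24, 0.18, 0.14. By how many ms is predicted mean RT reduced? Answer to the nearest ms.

23 ms

Equiprobable entropy H₀ = log₂ 4 = 2.0000 bits.
Skewed entropy H = −Σ pᵢ log₂ pᵢ = 1.8577 bits.
ΔRT = b·(H₀ − H) = 160 × 0.1423 = 22.77 ms.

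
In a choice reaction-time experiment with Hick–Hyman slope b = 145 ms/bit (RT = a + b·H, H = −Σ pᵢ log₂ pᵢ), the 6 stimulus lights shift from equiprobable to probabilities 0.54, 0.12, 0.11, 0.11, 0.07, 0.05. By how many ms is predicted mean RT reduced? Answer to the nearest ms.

80 ms

The RT saving is b·ΔH. Equiprobable H₀ = log₂(6) = 2.5850 bits; with the given probabilities H = 2.0323 bits.
b·(H₀ − H) = 145 × (2.5850 − 2.0323) = 80.13 ms.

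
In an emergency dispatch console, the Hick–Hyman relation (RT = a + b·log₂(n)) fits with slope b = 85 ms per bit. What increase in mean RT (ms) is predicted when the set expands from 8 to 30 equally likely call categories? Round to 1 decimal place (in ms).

Only the slope matters, since a is common to both: ΔRT = b·log₂(n₂/n₁).
log₂(30) − log₂(8) = 4.9069 − 3 = 1.9069.
ΔRT = 85 × 1.9069 = 162.086 ms.

162.1 ms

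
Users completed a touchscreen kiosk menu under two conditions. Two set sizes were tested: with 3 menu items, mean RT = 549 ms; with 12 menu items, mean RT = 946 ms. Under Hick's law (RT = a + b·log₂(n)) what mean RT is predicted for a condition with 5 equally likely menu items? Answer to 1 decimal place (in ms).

695.3 ms

Solve the two-equation system in a and b:
  b = (946 − 549) / (log₂ 12 − log₂ 3) = 397 / (3.5850 − 1.5850) = 198.500 ms/bit
  a = 549 − 198.500 × 1.5850 = 234.385 ms
Then RT(5) = 234.385 + 198.500 × log₂ 5 = 234.385 + 198.500 × 2.3219 ≈ 695.288 ms.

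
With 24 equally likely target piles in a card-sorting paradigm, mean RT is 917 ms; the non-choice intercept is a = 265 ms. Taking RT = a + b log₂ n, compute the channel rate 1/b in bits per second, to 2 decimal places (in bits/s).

7.03 bits/s

b = (917 − 265)/log₂ 24 = 652/4.5850 = 142.204 ms per bit = 0.14220 s/bit; the reciprocal is 7.032 bits/s.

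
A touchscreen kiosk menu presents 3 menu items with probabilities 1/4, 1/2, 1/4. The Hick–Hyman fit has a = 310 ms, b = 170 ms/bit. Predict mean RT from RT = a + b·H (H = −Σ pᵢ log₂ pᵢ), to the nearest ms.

Each term −pᵢ log₂ pᵢ: 0.25·2 + 0.5·1 + 0.25·2; summed, H = 1.500 bits.
Mean RT = a + bH = 310 + 170·1.500 = 565.00 ms.

565 ms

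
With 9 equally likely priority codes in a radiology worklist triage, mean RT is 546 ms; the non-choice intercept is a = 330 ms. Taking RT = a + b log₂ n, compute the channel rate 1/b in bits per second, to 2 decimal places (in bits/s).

b = (546 − 330)/log₂ 9 = 216/3.1699 = 68.140 ms per bit = 0.06814 s/bit; the reciprocal is 14.676 bits/s.

14.68 bits/s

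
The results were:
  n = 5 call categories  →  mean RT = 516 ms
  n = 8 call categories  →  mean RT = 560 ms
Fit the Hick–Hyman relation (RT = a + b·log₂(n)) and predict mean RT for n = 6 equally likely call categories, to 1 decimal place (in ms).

RT is linear in log₂ n, so two points fix the line:
  b = (560 − 516) / (log₂ 8 − log₂ 5) = 44 / (3 − 2.3219) = 64.890 ms/bit
  a = 516 − 64.890 × 2.3219 = 365.330 ms
Then RT(6) = 365.330 + 64.890 × log₂ 6 = 365.330 + 64.890 × 2.5850 ≈ 533.068 ms.

533.1 ms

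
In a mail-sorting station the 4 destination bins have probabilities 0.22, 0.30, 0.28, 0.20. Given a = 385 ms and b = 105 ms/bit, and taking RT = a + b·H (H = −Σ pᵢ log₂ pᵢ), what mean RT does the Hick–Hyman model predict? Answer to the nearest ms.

Entropy contributions −pᵢ log₂ pᵢ: 0.4806, 0.5211, 0.5142, 0.4644; sum H = 1.9803 bits.
RT = a + bH = 385 + 105·1.9803 = 592.93 ms.

593 ms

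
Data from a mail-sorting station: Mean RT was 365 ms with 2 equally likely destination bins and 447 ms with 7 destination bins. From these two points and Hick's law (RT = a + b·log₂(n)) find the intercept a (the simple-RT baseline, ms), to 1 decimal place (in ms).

319.6 ms

b = (RT₂ − RT₁)/(log₂ n₂ − log₂ n₁) = (447 − 365)/(2.8074 − 1) = 45.370 ms/bit.
Intercept: a = 365 − 45.370·log₂(2) = 319.630 ms.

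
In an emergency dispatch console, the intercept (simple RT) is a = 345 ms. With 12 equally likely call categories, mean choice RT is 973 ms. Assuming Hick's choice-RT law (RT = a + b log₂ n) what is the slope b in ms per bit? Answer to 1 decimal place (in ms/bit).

b = (973 − 345) / log₂(12) = 628 / 3.5850 = 175.176 ms/bit.

175.2 ms/bit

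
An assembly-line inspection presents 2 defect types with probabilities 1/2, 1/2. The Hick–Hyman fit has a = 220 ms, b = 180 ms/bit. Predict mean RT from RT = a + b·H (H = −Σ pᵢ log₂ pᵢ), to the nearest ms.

H = −Σ pᵢ log₂ pᵢ = 0.5·1 + 0.5·1 = 1.000 bits.
RT = 220 + 180 × 1.000 = 400.00 ms.

400 ms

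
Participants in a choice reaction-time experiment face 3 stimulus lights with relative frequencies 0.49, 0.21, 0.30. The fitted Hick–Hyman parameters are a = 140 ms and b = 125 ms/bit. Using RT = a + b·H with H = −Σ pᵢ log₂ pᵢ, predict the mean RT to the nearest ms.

H = 0.49·log₂(1/0.49) + 0.21·log₂(1/0.21) + 0.30·log₂(1/0.30) = 1.4982 bits.
RT = 140 + 125 × 1.4982 = 327.27 ms.

327 ms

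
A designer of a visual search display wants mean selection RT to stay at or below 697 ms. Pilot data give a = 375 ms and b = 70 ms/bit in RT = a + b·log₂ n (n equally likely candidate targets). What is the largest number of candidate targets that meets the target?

24

70·log₂ n ≤ 697 − 375 = 322, giving log₂ n ≤ 4.6000 and n ≤ 24.251. The largest whole number is 24.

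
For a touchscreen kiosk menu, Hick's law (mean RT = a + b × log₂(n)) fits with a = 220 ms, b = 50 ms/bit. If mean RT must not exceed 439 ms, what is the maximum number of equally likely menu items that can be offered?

20

Set 220 + 50·log₂ n ≤ 439 → log₂ n ≤ (439 − 220)/50 = 4.3800.
So n ≤ 2^4.3800 = 20.821; the largest integer n is 20.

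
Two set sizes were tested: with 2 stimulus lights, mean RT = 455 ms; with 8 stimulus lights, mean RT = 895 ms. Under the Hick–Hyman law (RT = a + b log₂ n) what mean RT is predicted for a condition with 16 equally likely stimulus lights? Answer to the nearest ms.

With log₂ n on the abscissa the relation is linear; from the two conditions:
  b = (895 − 455) / (log₂ 8 − log₂ 2) = 440 / (3 − 1) = 220 ms/bit
  a = 455 − 220 × 1 = 235 ms
Then RT(16) = 235 + 220 × log₂ 16 = 235 + 220 × 4 ≈ 1115.000 ms.

1115 ms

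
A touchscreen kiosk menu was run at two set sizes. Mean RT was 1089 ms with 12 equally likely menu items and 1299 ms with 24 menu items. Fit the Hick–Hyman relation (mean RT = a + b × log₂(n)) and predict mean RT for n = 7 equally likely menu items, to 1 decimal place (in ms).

925.7 ms

Solve the two-equation system in a and b:
  b = (1299 − 1089) / (log₂ 24 − log₂ 12) = 210 / (4.5850 − 3.5850) = 210.000 ms/bit
  a = 1089 − 210.000 × 3.5850 = 336.158 ms
Then RT(7) = 336.158 + 210.000 × log₂ 7 = 336.158 + 210.000 × 2.8074 ≈ 925.702 ms.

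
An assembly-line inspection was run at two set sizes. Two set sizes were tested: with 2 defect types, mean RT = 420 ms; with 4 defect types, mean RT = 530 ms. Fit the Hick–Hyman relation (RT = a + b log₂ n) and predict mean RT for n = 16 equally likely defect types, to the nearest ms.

Solve the two-equation system in a and b:
  b = (530 − 420) / (log₂ 4 − log₂ 2) = 110 / (2 − 1) = 110 ms/bit
  a = 420 − 110 × 1 = 310 ms
Then RT(16) = 310 + 110 × log₂ 16 = 310 + 110 × 4 ≈ 750.000 ms.

750 ms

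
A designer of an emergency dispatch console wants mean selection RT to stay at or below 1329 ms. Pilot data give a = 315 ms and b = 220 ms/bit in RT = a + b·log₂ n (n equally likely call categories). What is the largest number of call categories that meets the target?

Set 315 + 220·log₂ n ≤ 1329 → log₂ n ≤ (1329 − 315)/220 = 4.6091.
So n ≤ 2^4.6091 = 24.405; the largest integer n is 24.

24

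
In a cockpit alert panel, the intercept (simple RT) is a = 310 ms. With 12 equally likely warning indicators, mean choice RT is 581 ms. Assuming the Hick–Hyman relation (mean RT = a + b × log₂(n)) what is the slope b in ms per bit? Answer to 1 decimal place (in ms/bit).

75.6 ms/bit

log₂(12) = 3.5850 bits.
b = (RT − a)/log₂ n = (581 − 310) / 3.5850 = 75.594 ms/bit.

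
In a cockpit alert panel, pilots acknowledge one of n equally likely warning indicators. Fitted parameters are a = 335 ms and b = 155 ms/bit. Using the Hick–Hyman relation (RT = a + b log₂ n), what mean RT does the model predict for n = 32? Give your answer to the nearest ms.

log₂(32) = 5 bits, so RT = 335 + 155 × 5 ≈ 1110.000 ms.

1110 ms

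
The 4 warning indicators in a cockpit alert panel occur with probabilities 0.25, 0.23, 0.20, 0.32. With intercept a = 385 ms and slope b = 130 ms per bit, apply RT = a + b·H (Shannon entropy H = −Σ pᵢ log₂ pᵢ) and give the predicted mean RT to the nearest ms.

642 ms

H = 0.25·log₂(1/0.25) + 0.23·log₂(1/0.23) + 0.20·log₂(1/0.20) + 0.32·log₂(1/0.32) = 1.9781 bits.
RT = 385 + 130 × 1.9781 = 642.15 ms.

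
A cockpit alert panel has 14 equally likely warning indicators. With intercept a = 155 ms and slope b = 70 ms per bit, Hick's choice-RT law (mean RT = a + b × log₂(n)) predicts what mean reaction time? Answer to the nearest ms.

log₂(14) = 3.8074 bits, so RT = 155 + 70 × 3.8074 ≈ 421.515 ms.

422 ms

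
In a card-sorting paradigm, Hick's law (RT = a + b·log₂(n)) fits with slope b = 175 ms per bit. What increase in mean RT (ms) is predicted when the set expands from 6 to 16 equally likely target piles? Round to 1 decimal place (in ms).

247.6 ms

The intercept a cancels: ΔRT = b·(log₂ n₂ − log₂ n₁) = b·log₂(n₂/n₁).
log₂(16) − log₂(6) = 4 − 2.5850 = 1.4150.
ΔRT = 175 × 1.4150 = 247.632 ms.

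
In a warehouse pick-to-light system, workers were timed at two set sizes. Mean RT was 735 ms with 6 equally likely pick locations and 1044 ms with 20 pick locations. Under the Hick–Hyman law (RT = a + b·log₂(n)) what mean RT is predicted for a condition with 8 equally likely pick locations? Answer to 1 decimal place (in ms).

Solve the two-equation system in a and b:
  b = (1044 − 735) / (log₂ 20 − log₂ 6) = 309 / (4.3219 − 2.5850) = 177.896 ms/bit
  a = 735 − 177.896 × 2.5850 = 275.144 ms
Then RT(8) = 275.144 + 177.896 × log₂ 8 = 275.144 + 177.896 × 3 ≈ 808.834 ms.

808.8 ms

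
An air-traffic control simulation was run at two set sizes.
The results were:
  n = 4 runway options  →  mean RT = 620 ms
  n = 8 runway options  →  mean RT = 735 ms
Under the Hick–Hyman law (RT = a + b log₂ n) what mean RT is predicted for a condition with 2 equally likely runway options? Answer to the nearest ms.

With log₂ n on the abscissa the relation is linear; from the two conditions:
  b = (735 − 620) / (log₂ 8 − log₂ 4) = 115 / (3 − 2) = 115 ms/bit
  a = 620 − 115 × 2 = 390 ms
Then RT(2) = 390 + 115 × log₂ 2 = 390 + 115 × 1 ≈ 505.000 ms.

505 ms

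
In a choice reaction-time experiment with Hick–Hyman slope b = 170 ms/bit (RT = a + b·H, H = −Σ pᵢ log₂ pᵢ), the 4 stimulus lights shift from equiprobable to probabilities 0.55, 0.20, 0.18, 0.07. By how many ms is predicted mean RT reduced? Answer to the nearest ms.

Equiprobable entropy H₀ = log₂ 4 = 2.0000 bits.
Skewed entropy H = −Σ pᵢ log₂ pᵢ = 1.6526 bits.
ΔRT = b·(H₀ − H) = 170 × 0.3474 = 59.05 ms.

59 ms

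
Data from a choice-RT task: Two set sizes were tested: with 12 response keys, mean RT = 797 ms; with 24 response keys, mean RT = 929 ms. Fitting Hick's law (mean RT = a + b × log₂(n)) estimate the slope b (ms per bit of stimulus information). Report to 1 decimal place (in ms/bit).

Slope: b = (929 − 797) / (log₂ 24 − log₂ 12) = 132/1.0000 = 132.000 ms/bit.

132.0 ms/bit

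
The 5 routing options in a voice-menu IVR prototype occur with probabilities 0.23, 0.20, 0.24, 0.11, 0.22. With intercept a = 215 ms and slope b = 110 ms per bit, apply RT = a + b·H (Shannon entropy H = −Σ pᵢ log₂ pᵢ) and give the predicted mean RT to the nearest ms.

465 ms

H = 0.23·log₂(1/0.23) + 0.20·log₂(1/0.20) + 0.24·log₂(1/0.24) + 0.11·log₂(1/0.11) + 0.22·log₂(1/0.22) = 2.2770 bits.
RT = 215 + 110 × 2.2770 = 465.48 ms.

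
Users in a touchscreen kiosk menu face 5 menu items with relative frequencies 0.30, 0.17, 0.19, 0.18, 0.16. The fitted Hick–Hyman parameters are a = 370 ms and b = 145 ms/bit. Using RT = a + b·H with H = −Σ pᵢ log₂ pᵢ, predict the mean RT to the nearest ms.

700 ms

H = 0.30·log₂(1/0.30) + 0.17·log₂(1/0.17) + 0.19·log₂(1/0.19) + 0.18·log₂(1/0.18) + 0.16·log₂(1/0.16) = 2.2792 bits.
RT = 370 + 145 × 2.2792 = 700.49 ms.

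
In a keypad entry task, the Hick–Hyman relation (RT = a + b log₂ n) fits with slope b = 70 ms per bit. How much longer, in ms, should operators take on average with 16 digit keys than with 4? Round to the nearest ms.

140 ms

Only the slope matters, since a is common to both: ΔRT = b·log₂(n₂/n₁).
log₂(16) − log₂(4) = log₂(16/4) = log₂(4) = 2.
ΔRT = 70 × 2.0000 = 140.000 ms.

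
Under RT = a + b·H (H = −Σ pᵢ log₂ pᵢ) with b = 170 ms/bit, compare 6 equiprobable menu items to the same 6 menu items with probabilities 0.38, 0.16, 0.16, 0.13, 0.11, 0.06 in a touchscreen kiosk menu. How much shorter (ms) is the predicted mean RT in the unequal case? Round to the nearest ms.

39 ms

Equiprobable entropy H₀ = log₂ 6 = 2.5850 bits.
Skewed entropy H = −Σ pᵢ log₂ pᵢ = 2.3530 bits.
ΔRT = b·(H₀ − H) = 170 × 0.2320 = 39.44 ms.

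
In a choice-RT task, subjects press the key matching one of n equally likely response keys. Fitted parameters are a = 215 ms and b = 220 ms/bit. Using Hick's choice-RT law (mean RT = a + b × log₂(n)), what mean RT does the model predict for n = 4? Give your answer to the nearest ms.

log₂(4) = 2 bits, so RT = 215 + 220 × 2 ≈ 655.000 ms.

655 ms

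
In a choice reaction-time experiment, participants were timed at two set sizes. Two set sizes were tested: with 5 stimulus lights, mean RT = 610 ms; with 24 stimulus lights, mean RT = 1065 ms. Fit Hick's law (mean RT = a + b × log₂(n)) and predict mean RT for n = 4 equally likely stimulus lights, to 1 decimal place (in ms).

545.3 ms

Fit slope and intercept:
  b = (1065 − 610) / (log₂ 24 − log₂ 5) = 455 / (4.5850 − 2.3219) = 201.057 ms/bit
  a = 610 − 201.057 × 2.3219 = 143.159 ms
Then RT(4) = 143.159 + 201.057 × log₂ 4 = 143.159 + 201.057 × 2 ≈ 545.274 ms.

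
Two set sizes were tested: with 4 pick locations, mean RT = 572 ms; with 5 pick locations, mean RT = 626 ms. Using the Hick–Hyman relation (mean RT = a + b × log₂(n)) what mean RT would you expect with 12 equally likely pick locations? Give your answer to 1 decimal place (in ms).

RT is linear in log₂ n, so two points fix the line:
  b = (626 − 572) / (log₂ 5 − log₂ 4) = 54 / (2.3219 − 2) = 167.739 ms/bit
  a = 572 − 167.739 × 2 = 236.521 ms
Then RT(12) = 236.521 + 167.739 × log₂ 12 = 236.521 + 167.739 × 3.5850 ≈ 837.861 ms.

837.9 ms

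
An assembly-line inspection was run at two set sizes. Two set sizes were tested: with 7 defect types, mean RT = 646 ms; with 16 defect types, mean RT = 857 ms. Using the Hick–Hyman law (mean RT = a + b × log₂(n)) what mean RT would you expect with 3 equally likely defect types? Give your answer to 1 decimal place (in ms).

RT is linear in log₂ n, so two points fix the line:
  b = (857 − 646) / (log₂ 16 − log₂ 7) = 211 / (4 − 2.8074) = 176.918 ms/bit
  a = 646 − 176.918 × 2.8074 = 149.329 ms
Then RT(3) = 149.329 + 176.918 × log₂ 3 = 149.329 + 176.918 × 1.5850 ≈ 429.737 ms.

429.7 ms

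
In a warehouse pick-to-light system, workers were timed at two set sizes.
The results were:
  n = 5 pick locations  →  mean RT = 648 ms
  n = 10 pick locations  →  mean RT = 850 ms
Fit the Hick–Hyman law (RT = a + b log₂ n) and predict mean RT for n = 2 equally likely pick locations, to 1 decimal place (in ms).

With log₂ n on the abscissa the relation is linear; from the two conditions:
  b = (850 − 648) / (log₂ 10 − log₂ 5) = 202 / (3.3219 − 2.3219) = 202.000 ms/bit
  a = 648 − 202.000 × 2.3219 = 178.971 ms
Then RT(2) = 178.971 + 202.000 × log₂ 2 = 178.971 + 202.000 × 1 ≈ 380.971 ms.

381.0 ms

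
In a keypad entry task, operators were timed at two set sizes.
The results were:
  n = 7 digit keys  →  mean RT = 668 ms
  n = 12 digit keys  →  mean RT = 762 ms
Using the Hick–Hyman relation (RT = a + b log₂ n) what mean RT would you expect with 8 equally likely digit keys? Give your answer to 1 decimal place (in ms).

691.3 ms

Solve the two-equation system in a and b:
  b = (762 − 668) / (log₂ 12 − log₂ 7) = 94 / (3.5850 − 2.8074) = 120.884 ms/bit
  a = 668 − 120.884 × 2.8074 = 328.637 ms
Then RT(8) = 328.637 + 120.884 × log₂ 8 = 328.637 + 120.884 × 3 ≈ 691.288 ms.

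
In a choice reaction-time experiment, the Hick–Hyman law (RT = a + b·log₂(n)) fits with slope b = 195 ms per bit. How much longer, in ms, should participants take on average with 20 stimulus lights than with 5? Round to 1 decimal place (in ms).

390.0 ms

Only the slope matters, since a is common to both: ΔRT = b·log₂(n₂/n₁).
log₂(20) − log₂(5) = log₂(20/5) = log₂(4) = 2.
ΔRT = 195 × 2.0000 = 390.000 ms.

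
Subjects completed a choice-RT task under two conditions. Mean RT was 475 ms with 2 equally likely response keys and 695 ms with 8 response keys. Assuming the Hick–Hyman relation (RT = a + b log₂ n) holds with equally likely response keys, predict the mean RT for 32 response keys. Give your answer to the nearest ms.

915 ms

Fit slope and intercept:
  b = (695 − 475) / (log₂ 8 − log₂ 2) = 220 / (3 − 1) = 110 ms/bit
  a = 475 − 110 × 1 = 365 ms
Then RT(32) = 365 + 110 × log₂ 32 = 365 + 110 × 5 ≈ 915.000 ms.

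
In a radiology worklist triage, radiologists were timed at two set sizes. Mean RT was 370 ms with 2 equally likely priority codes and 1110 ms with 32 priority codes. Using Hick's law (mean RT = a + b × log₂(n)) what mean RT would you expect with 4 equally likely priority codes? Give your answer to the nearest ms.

555 ms

RT is linear in log₂ n, so two points fix the line:
  b = (1110 − 370) / (log₂ 32 − log₂ 2) = 740 / (5 − 1) = 185 ms/bit
  a = 370 − 185 × 1 = 185 ms
Then RT(4) = 185 + 185 × log₂ 4 = 185 + 185 × 2 ≈ 555.000 ms.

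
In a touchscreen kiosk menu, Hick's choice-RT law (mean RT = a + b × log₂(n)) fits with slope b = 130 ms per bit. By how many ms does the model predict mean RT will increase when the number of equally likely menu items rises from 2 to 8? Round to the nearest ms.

260 ms

Only the slope matters, since a is common to both: ΔRT = b·log₂(n₂/n₁).
log₂(8) − log₂(2) = log₂(8/2) = log₂(4) = 2.
ΔRT = 130 × 2.0000 = 260.000 ms.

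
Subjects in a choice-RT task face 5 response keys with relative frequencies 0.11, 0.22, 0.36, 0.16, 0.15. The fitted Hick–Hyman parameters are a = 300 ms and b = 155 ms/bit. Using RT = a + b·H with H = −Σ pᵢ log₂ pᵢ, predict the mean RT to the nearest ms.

Entropy contributions −pᵢ log₂ pᵢ: 0.3503, 0.4806, 0.5306, 0.4230, 0.4105; sum H = 2.1950 bits.
RT = a + bH = 300 + 155·2.1950 = 640.23 ms.

640 ms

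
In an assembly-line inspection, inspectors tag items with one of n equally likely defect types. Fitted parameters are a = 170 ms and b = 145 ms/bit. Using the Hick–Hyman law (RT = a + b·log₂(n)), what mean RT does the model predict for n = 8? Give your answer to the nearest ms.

log₂(8) = 3 bits, so RT = 170 + 145 × 3 ≈ 605.000 ms.

605 ms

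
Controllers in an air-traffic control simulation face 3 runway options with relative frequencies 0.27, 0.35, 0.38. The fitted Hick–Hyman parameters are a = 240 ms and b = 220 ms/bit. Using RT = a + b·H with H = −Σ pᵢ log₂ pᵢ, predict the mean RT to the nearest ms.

586 ms

H = 0.27·log₂(1/0.27) + 0.35·log₂(1/0.35) + 0.38·log₂(1/0.38) = 1.5706 bits.
RT = 240 + 220 × 1.5706 = 585.53 ms.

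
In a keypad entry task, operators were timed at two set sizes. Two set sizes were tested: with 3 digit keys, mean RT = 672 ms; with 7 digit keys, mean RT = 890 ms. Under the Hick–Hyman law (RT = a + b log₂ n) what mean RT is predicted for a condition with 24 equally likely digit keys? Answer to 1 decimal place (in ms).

With log₂ n on the abscissa the relation is linear; from the two conditions:
  b = (890 − 672) / (log₂ 7 − log₂ 3) = 218 / (2.8074 − 1.5850) = 178.339 ms/bit
  a = 672 − 178.339 × 1.5850 = 389.340 ms
Then RT(24) = 389.340 + 178.339 × log₂ 24 = 389.340 + 178.339 × 4.5850 ≈ 1207.016 ms.

1207.0 ms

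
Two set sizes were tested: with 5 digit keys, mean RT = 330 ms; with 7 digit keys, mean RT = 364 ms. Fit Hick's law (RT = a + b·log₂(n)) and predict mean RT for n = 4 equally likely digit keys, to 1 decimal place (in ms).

307.5 ms

Solve the two-equation system in a and b:
  b = (364 − 330) / (log₂ 7 − log₂ 5) = 34 / (2.8074 − 2.3219) = 70.041 ms/bit
  a = 330 − 70.041 × 2.3219 = 167.369 ms
Then RT(4) = 167.369 + 70.041 × log₂ 4 = 167.369 + 70.041 × 2 ≈ 307.452 ms.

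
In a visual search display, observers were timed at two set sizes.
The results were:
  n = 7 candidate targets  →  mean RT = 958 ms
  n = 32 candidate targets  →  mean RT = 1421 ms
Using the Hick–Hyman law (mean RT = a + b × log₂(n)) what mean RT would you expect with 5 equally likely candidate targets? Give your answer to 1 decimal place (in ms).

855.5 ms

Fit slope and intercept:
  b = (1421 − 958) / (log₂ 32 − log₂ 7) = 463 / (5 − 2.8074) = 211.160 ms/bit
  a = 958 − 211.160 × 2.8074 = 365.198 ms
Then RT(5) = 365.198 + 211.160 × log₂ 5 = 365.198 + 211.160 × 2.3219 ≈ 855.497 ms.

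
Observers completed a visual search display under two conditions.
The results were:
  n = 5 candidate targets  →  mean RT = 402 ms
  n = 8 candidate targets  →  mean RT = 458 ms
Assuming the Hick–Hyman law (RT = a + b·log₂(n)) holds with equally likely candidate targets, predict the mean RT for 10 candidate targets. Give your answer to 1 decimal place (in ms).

Solve the two-equation system in a and b:
  b = (458 − 402) / (log₂ 8 − log₂ 5) = 56 / (3 − 2.3219) = 82.587 ms/bit
  a = 402 − 82.587 × 2.3219 = 210.239 ms
Then RT(10) = 210.239 + 82.587 × log₂ 10 = 210.239 + 82.587 × 3.3219 ≈ 484.587 ms.

484.6 ms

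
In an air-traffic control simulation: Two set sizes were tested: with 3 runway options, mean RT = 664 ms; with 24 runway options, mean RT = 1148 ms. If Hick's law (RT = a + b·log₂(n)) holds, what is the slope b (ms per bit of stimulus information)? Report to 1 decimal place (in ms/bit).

Slope: b = (1148 − 664) / (log₂ 24 − log₂ 3) = 484/3.0000 = 161.333 ms/bit.

161.3 ms/bit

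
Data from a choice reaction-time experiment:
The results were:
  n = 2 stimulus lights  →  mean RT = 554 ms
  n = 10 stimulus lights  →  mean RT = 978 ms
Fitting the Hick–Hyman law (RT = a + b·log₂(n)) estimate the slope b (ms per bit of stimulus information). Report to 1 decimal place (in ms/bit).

Slope: b = (978 − 554) / (log₂ 10 − log₂ 2) = 424/2.3219 = 182.607 ms/bit.

182.6 ms/bit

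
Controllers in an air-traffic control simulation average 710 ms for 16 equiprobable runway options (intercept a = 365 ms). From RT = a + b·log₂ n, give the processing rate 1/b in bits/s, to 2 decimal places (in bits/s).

11.59 bits/s

b = (710 − 365)/log₂ 16 = 345/4 = 86.250 ms per bit = 0.08625 s/bit; the reciprocal is 11.594 bits/s.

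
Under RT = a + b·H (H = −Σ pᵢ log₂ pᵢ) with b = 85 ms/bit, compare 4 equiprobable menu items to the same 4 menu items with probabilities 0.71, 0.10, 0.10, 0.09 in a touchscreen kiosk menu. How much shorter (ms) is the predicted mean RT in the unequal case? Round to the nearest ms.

57 ms

Equiprobable entropy H₀ = log₂ 4 = 2.0000 bits.
Skewed entropy H = −Σ pᵢ log₂ pᵢ = 1.3279 bits.
ΔRT = b·(H₀ − H) = 85 × 0.6721 = 57.13 ms.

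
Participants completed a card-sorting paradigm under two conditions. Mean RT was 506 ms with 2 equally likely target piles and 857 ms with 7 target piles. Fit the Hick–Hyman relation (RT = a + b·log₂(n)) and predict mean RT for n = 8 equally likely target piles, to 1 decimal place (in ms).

894.4 ms

With log₂ n on the abscissa the relation is linear; from the two conditions:
  b = (857 − 506) / (log₂ 7 − log₂ 2) = 351 / (2.8074 − 1) = 194.206 ms/bit
  a = 506 − 194.206 × 1 = 311.794 ms
Then RT(8) = 311.794 + 194.206 × log₂ 8 = 311.794 + 194.206 × 3 ≈ 894.413 ms.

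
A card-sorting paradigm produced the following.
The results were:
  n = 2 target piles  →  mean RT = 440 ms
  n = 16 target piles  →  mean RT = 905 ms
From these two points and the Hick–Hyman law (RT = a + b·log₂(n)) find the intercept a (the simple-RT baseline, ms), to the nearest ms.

Slope: b = (905 − 440) / (log₂ 16 − log₂ 2) = 465/3.0000 = 155 ms/bit.
a = RT₁ − b·log₂ n₁ = 440 − 155 × 1 = 285.000 ms.

285 ms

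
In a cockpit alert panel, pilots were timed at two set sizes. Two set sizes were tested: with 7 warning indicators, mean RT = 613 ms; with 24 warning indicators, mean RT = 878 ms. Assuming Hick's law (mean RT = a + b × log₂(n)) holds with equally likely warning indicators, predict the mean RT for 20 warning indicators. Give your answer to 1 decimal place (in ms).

RT is linear in log₂ n, so two points fix the line:
  b = (878 − 613) / (log₂ 24 − log₂ 7) = 265 / (4.5850 − 2.8074) = 149.077 ms/bit
  a = 613 − 149.077 × 2.8074 = 194.489 ms
Then RT(20) = 194.489 + 149.077 × log₂ 20 = 194.489 + 149.077 × 4.3219 ≈ 838.788 ms.

838.8 ms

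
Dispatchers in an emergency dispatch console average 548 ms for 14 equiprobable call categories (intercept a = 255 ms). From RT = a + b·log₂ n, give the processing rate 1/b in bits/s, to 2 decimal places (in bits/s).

b = (548 − 255)/log₂ 14 = 293/3.8074 = 76.956 ms per bit = 0.07696 s/bit; the reciprocal is 12.994 bits/s.

12.99 bits/s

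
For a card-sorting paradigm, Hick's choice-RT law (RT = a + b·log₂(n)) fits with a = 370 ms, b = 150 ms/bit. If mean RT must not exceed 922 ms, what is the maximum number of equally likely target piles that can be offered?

12

150·log₂ n ≤ 922 − 370 = 552, giving log₂ n ≤ 3.6800 and n ≤ 12.817. The largest whole number is 12.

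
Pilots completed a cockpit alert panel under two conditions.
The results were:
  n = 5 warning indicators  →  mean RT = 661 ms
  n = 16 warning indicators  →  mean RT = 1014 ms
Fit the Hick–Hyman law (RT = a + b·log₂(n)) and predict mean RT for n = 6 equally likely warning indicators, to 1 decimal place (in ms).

716.3 ms

Solve the two-equation system in a and b:
  b = (1014 − 661) / (log₂ 16 − log₂ 5) = 353 / (4 − 2.3219) = 210.360 ms/bit
  a = 661 − 210.360 × 2.3219 = 172.558 ms
Then RT(6) = 172.558 + 210.360 × log₂ 6 = 172.558 + 210.360 × 2.5850 ≈ 716.332 ms.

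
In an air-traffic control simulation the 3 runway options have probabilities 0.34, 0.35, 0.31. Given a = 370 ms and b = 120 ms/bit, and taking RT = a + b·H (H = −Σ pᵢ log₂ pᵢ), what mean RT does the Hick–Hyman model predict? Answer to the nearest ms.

H = 0.34·log₂(1/0.34) + 0.35·log₂(1/0.35) + 0.31·log₂(1/0.31) = 1.5831 bits.
RT = 370 + 120 × 1.5831 = 559.97 ms.

560 ms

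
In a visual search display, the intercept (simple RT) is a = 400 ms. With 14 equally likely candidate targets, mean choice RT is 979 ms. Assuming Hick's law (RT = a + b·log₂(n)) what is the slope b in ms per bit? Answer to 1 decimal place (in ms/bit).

152.1 ms/bit

log₂(14) = 3.8074 bits.
b = (RT − a)/log₂ n = (979 − 400) / 3.8074 = 152.074 ms/bit.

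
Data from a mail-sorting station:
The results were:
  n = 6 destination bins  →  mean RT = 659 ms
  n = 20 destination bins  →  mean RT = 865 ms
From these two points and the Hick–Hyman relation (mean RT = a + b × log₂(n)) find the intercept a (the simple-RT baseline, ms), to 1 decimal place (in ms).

b = (RT₂ − RT₁)/(log₂ n₂ − log₂ n₁) = (865 − 659)/(4.3219 − 2.5850) = 118.598 ms/bit.
a = RT₁ − b·log₂ n₁ = 659 − 118.598 × 2.5850 = 352.430 ms.

352.4 ms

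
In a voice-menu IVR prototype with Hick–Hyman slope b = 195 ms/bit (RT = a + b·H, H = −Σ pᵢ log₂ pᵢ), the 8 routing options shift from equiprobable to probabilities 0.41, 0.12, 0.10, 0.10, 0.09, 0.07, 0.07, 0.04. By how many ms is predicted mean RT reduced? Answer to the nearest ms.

Equiprobable entropy H₀ = log₂ 8 = 3.0000 bits.
Skewed entropy H = −Σ pᵢ log₂ pᵢ = 2.5944 bits.
ΔRT = b·(H₀ − H) = 195 × 0.4056 = 79.10 ms.

79 ms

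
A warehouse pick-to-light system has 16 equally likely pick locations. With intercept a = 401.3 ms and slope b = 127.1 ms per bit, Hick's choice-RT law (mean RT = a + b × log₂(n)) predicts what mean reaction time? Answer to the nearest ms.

910 ms

log₂(16) = 4 bits, so RT = 401.3 + 127.1 × 4 ≈ 909.700 ms.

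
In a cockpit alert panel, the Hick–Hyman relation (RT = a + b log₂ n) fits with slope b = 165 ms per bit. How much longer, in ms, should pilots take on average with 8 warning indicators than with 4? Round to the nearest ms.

165 ms

ΔRT = (a + b log₂ n₂) − (a + b log₂ n₁) = b·(log₂ n₂ − log₂ n₁).
log₂(8) − log₂(4) = log₂(8/4) = log₂(2) = 1.
ΔRT = 165 × 1.0000 = 165.000 ms.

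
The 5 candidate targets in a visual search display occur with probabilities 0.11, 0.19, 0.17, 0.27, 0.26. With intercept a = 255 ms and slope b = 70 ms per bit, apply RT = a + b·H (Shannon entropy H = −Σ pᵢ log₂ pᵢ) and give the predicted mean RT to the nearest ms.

413 ms

H = 0.11·log₂(1/0.11) + 0.19·log₂(1/0.19) + 0.17·log₂(1/0.17) + 0.27·log₂(1/0.27) + 0.26·log₂(1/0.26) = 2.2554 bits.
RT = 255 + 70 × 2.2554 = 412.88 ms.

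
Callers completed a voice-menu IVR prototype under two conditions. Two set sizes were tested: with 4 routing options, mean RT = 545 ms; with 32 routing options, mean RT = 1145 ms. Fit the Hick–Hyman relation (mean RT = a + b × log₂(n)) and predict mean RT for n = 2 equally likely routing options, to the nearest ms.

Fit slope and intercept:
  b = (1145 − 545) / (log₂ 32 − log₂ 4) = 600 / (5 − 2) = 200 ms/bit
  a = 545 − 200 × 2 = 145 ms
Then RT(2) = 145 + 200 × log₂ 2 = 145 + 200 × 1 ≈ 345.000 ms.

345 ms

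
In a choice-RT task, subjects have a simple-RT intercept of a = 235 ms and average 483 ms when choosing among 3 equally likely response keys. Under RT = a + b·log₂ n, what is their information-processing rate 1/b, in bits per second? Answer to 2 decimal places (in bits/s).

6.39 bits/s

Choice component = 483 − 235 = 248 ms over log₂(3) = 1.5850 bits.
b = 248 / 1.5850 = 156.471 ms/bit, so 1/b = 6.391 bits/s.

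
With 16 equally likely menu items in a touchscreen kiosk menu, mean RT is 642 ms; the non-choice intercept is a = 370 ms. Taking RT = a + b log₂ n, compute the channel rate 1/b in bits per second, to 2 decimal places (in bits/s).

b = (642 − 370)/log₂ 16 = 272/4 = 68.000 ms per bit = 0.06800 s/bit; the reciprocal is 14.706 bits/s.

14.71 bits/s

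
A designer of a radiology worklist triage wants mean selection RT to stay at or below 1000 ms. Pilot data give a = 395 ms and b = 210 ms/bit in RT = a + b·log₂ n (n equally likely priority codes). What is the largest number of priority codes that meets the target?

Set 395 + 210·log₂ n ≤ 1000 → log₂ n ≤ (1000 − 395)/210 = 2.8810.
So n ≤ 2^2.8810 = 7.366; the largest integer n is 7.

7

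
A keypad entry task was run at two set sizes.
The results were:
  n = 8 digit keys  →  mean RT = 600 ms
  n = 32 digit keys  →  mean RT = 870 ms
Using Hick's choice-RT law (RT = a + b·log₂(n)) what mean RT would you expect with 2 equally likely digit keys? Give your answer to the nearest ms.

Fit slope and intercept:
  b = (870 − 600) / (log₂ 32 − log₂ 8) = 270 / (5 − 3) = 135 ms/bit
  a = 600 − 135 × 3 = 195 ms
Then RT(2) = 195 + 135 × log₂ 2 = 195 + 135 × 1 ≈ 330.000 ms.

330 ms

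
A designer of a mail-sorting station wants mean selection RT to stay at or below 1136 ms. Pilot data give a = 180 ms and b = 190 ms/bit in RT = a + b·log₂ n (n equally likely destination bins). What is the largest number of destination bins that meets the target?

Information budget: (1136 − 180)/190 = 5.0316 bits, so n ≤ 2^5.0316 = 32.708 → at most 32.

32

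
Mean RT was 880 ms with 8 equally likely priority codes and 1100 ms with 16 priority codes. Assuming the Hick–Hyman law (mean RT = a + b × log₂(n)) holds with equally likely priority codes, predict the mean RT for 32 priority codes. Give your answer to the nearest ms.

1320 ms

Solve the two-equation system in a and b:
  b = (1100 − 880) / (log₂ 16 − log₂ 8) = 220 / (4 − 3) = 220 ms/bit
  a = 880 − 220 × 3 = 220 ms
Then RT(32) = 220 + 220 × log₂ 32 = 220 + 220 × 5 ≈ 1320.000 ms.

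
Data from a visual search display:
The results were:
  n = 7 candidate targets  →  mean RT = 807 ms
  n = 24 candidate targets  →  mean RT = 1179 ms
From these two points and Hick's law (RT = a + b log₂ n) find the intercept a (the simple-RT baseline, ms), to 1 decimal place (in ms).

The slope on a log₂ axis is (1179 − 807) / (4.5850 − 2.8074) = 209.270 ms/bit.
a = RT₁ − b·log₂ n₁ = 807 − 209.270 × 2.8074 = 219.505 ms.

219.5 ms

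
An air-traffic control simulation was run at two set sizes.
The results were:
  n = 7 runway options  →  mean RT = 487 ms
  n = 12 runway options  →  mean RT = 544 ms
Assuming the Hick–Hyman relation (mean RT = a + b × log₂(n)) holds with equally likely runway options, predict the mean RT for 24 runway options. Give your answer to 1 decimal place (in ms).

With log₂ n on the abscissa the relation is linear; from the two conditions:
  b = (544 − 487) / (log₂ 12 − log₂ 7) = 57 / (3.5850 − 2.8074) = 73.302 ms/bit
  a = 487 − 73.302 × 2.8074 = 281.216 ms
Then RT(24) = 281.216 + 73.302 × log₂ 24 = 281.216 + 73.302 × 4.5850 ≈ 617.302 ms.

617.3 ms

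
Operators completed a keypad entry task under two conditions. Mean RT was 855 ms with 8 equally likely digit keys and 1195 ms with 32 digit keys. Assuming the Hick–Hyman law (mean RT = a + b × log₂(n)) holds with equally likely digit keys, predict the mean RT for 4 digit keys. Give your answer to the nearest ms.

685 ms

RT is linear in log₂ n, so two points fix the line:
  b = (1195 − 855) / (log₂ 32 − log₂ 8) = 340 / (5 − 3) = 170 ms/bit
  a = 855 − 170 × 3 = 345 ms
Then RT(4) = 345 + 170 × log₂ 4 = 345 + 170 × 2 ≈ 685.000 ms.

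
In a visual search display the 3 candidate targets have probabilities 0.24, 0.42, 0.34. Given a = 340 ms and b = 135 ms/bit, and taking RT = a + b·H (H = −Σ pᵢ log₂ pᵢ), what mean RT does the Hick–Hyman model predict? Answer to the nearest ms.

H = 0.24·log₂(1/0.24) + 0.42·log₂(1/0.42) + 0.34·log₂(1/0.34) = 1.5490 bits.
RT = 340 + 135 × 1.5490 = 549.11 ms.

549 ms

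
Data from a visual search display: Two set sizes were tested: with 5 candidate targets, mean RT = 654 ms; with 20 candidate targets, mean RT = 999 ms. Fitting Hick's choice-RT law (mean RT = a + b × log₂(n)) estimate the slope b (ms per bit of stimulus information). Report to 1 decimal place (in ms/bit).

Slope: b = (999 − 654) / (log₂ 20 − log₂ 5) = 345/2.0000 = 172.500 ms/bit.

172.5 ms/bit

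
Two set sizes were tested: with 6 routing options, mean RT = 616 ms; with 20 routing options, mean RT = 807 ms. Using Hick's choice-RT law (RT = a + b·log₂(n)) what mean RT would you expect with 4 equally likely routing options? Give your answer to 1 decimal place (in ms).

With log₂ n on the abscissa the relation is linear; from the two conditions:
  b = (807 − 616) / (log₂ 20 − log₂ 6) = 191 / (4.3219 − 2.5850) = 109.962 ms/bit
  a = 616 − 109.962 × 2.5850 = 331.753 ms
Then RT(4) = 331.753 + 109.962 × log₂ 4 = 331.753 + 109.962 × 2 ≈ 551.676 ms.

551.7 ms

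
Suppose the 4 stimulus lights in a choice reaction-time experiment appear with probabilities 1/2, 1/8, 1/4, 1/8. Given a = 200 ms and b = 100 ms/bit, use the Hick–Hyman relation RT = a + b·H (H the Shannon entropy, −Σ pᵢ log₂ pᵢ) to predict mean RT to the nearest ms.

Each term −pᵢ log₂ pᵢ: 0.5·1 + 0.125·3 + 0.25·2 + 0.125·3; summed, H = 1.750 bits.
Mean RT = a + bH = 200 + 100·1.750 = 375.00 ms.

375 ms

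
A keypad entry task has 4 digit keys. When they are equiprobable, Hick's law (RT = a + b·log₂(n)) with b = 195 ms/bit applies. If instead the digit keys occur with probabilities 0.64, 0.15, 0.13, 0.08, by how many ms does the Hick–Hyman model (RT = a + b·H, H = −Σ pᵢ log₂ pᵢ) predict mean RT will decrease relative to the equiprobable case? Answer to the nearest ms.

The RT saving is b·ΔH. Equiprobable H₀ = log₂(4) = 2.0000 bits; with the given probabilities H = 1.4968 bits.
b·(H₀ − H) = 195 × (2.0000 − 1.4968) = 98.13 ms.

98 ms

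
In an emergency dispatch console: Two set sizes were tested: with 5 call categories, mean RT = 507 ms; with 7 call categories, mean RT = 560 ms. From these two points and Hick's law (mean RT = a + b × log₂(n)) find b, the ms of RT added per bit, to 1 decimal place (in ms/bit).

Slope: b = (560 − 507) / (log₂ 7 − log₂ 5) = 53/0.4854 = 109.182 ms/bit.

109.2 ms/bit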